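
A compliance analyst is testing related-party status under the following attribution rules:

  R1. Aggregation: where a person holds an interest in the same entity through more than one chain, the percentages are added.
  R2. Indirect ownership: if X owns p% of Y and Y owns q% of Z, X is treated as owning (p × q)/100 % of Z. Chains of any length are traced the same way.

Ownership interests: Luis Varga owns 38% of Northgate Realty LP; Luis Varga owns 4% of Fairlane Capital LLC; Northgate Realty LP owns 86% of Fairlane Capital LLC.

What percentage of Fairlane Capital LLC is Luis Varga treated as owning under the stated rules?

36.68%

Chain via Northgate Realty LP (R2): 38% × 86% = 32.68% of Fairlane Capital LLC.
Direct interest in Fairlane Capital LLC: 4%.
Aggregating (R1): 32.68% + 4% = 36.68%.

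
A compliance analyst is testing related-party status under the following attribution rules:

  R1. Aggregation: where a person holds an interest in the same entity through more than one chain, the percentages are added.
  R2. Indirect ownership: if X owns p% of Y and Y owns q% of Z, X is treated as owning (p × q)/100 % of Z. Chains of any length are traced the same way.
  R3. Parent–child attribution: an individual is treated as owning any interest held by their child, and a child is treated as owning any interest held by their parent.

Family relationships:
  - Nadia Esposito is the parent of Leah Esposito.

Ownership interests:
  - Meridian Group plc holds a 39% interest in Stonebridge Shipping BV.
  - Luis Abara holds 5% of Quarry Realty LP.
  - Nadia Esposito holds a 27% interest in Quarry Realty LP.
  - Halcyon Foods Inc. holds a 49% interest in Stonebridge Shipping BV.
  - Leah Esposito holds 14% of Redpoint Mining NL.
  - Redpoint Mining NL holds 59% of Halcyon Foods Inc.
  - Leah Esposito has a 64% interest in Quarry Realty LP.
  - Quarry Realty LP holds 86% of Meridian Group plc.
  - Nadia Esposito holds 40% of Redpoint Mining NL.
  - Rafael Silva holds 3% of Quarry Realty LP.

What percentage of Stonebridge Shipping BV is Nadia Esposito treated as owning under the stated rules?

By parent–child attribution (R3), Nadia Esposito is treated as also owning Leah Esposito's interest in Redpoint Mining NL, giving 40% + 14% = 54%.
By parent–child attribution (R3), Nadia Esposito is treated as also owning Leah Esposito's interest in Quarry Realty LP, giving 27% + 64% = 91%.
Chain via Redpoint Mining NL → Halcyon Foods Inc. (R2): 54% × 59% × 49% = 15.6114% of Stonebridge Shipping BV.
Chain via Quarry Realty LP → Meridian Group plc (R2): 91% × 86% × 39% = 30.5214% of Stonebridge Shipping BV.
Aggregating (R1): 15.6114% + 30.5214% = 46.1328%.

46.1328%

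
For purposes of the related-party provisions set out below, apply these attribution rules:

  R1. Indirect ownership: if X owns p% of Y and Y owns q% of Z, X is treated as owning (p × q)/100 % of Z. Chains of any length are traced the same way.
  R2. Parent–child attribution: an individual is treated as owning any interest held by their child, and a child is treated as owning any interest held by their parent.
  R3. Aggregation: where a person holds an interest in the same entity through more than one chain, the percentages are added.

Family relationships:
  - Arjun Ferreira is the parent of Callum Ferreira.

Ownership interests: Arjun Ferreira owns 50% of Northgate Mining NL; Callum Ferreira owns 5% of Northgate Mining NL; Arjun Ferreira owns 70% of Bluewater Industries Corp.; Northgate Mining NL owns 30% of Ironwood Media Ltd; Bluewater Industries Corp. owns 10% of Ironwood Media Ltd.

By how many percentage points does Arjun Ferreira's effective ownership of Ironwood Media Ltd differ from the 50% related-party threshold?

By parent–child attribution (R2), Arjun Ferreira is treated as also owning Callum Ferreira's interest in Northgate Mining NL, giving 50% + 5% = 55%.
Chain via Northgate Mining NL (R1): 55% × 30% = 16.5% of Ironwood Media Ltd.
Chain via Bluewater Industries Corp. (R1): 70% × 10% = 7% of Ironwood Media Ltd.
Aggregating (R3): 16.5% + 7% = 23.5%.
23.5% falls short of the 50% threshold by 26.5 percentage points.

26.5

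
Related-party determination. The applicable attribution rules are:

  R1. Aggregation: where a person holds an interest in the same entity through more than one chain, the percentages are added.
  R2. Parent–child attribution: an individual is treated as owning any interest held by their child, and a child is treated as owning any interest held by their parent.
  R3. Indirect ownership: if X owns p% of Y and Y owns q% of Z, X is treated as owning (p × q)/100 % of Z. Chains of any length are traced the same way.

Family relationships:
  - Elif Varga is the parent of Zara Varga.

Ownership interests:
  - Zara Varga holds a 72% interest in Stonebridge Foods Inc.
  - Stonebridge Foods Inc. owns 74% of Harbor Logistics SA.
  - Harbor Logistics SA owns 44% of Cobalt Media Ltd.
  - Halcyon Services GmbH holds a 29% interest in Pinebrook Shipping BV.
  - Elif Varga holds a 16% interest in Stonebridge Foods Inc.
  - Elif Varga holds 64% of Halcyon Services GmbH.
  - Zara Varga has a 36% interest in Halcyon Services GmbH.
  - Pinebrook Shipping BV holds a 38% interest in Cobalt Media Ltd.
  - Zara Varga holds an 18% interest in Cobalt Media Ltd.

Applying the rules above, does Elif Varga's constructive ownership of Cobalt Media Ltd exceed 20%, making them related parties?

Yes

By parent–child attribution (R2), Elif Varga is treated as also owning Zara Varga's interest in Stonebridge Foods Inc, giving 16% + 72% = 88%.
By parent–child attribution (R2), Elif Varga is treated as also owning Zara Varga's interest in Halcyon Services GmbH, giving 64% + 36% = 100%.
By parent–child attribution (R2), Elif Varga is treated as owning Zara Varga's 18% interest in Cobalt Media Ltd.
Chain via Stonebridge Foods Inc. → Harbor Logistics SA (R3): 88% × 74% × 44% = 28.6528% of Cobalt Media Ltd.
Chain via Halcyon Services GmbH → Pinebrook Shipping BV (R3): 100% × 29% × 38% = 11.02% of Cobalt Media Ltd.
Direct interest in Cobalt Media Ltd: 18%.
Aggregating (R1): 28.6528% + 11.02% + 18% = 57.6728%.
57.6728% exceeds the 20% threshold, so Elif is a related party to Cobalt Media Ltd.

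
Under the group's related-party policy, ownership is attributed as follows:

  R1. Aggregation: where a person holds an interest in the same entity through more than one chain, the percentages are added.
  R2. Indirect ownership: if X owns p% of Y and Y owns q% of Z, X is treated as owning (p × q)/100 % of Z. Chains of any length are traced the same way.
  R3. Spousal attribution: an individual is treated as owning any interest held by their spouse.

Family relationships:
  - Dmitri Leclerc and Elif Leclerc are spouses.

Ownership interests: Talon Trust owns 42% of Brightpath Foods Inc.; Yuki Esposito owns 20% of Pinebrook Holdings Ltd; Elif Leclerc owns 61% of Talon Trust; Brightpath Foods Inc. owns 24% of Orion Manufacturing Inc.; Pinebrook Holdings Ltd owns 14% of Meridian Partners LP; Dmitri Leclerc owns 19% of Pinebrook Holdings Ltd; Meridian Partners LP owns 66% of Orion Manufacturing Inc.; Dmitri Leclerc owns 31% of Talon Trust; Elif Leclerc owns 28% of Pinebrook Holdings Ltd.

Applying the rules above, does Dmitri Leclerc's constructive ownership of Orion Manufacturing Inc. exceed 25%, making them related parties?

By spousal attribution (R3), Dmitri Leclerc is treated as also owning Elif Leclerc's interest in Talon Trust, giving 31% + 61% = 92%.
By spousal attribution (R3), Dmitri Leclerc is treated as also owning Elif Leclerc's interest in Pinebrook Holdings Ltd, giving 19% + 28% = 47%.
Chain via Talon Trust → Brightpath Foods Inc. (R2): 92% × 42% × 24% = 9.2736% of Orion Manufacturing Inc.
Chain via Pinebrook Holdings Ltd → Meridian Partners LP (R2): 47% × 14% × 66% = 4.3428% of Orion Manufacturing Inc.
Aggregating (R1): 9.2736% + 4.3428% = 13.6164%.
13.6164% does not exceed the 25% threshold, so Dmitri is not a related party to Orion Manufacturing Inc.

No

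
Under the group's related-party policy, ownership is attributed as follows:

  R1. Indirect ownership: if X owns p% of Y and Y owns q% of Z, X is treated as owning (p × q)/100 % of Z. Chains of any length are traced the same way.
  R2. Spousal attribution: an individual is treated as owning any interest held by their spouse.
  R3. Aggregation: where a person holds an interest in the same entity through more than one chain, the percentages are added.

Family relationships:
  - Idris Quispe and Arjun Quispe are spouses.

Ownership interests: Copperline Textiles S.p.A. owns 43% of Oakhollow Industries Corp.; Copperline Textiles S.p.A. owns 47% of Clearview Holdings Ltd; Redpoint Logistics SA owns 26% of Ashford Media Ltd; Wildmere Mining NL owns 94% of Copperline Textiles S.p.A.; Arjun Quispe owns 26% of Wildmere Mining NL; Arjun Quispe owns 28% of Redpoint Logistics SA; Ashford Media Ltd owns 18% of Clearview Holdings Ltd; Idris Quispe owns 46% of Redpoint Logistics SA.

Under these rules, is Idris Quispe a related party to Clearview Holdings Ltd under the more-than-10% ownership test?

Yes

By spousal attribution (R2), Idris Quispe is treated as also owning Arjun Quispe's interest in Redpoint Logistics SA, giving 46% + 28% = 74%.
By spousal attribution (R2), Idris Quispe is treated as owning Arjun Quispe's 26% interest in Wildmere Mining NL.
Chain via Redpoint Logistics SA → Ashford Media Ltd (R1): 74% × 26% × 18% = 3.4632% of Clearview Holdings Ltd.
Chain via Wildmere Mining NL → Copperline Textiles S.p.A. (R1): 26% × 94% × 47% = 11.4868% of Clearview Holdings Ltd.
Aggregating (R3): 3.4632% + 11.4868% = 14.95%.
14.95% exceeds the 10% threshold, so Idris is a related party to Clearview Holdings Ltd.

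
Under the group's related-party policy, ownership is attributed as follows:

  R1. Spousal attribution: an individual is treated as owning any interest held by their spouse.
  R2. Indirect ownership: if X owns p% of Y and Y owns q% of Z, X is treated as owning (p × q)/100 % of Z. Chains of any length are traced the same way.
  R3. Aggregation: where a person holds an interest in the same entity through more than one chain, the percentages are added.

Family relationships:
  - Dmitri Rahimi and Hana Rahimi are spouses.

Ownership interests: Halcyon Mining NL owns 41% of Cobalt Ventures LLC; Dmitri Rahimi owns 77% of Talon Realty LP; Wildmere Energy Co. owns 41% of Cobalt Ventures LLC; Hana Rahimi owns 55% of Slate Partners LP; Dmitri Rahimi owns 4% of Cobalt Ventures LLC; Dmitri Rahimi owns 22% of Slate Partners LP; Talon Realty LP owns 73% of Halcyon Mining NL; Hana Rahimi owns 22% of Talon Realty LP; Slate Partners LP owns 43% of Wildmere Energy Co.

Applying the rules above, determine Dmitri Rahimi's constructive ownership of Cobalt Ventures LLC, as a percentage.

47.2058%

By spousal attribution (R1), Dmitri Rahimi is treated as also owning Hana Rahimi's interest in Slate Partners LP, giving 22% + 55% = 77%.
By spousal attribution (R1), Dmitri Rahimi is treated as also owning Hana Rahimi's interest in Talon Realty LP, giving 77% + 22% = 99%.
Chain via Slate Partners LP → Wildmere Energy Co. (R2): 77% × 43% × 41% = 13.5751% of Cobalt Ventures LLC.
Chain via Talon Realty LP → Halcyon Mining NL (R2): 99% × 73% × 41% = 29.6307% of Cobalt Ventures LLC.
Direct interest in Cobalt Ventures LLC: 4%.
Aggregating (R3): 13.5751% + 29.6307% + 4% = 47.2058%.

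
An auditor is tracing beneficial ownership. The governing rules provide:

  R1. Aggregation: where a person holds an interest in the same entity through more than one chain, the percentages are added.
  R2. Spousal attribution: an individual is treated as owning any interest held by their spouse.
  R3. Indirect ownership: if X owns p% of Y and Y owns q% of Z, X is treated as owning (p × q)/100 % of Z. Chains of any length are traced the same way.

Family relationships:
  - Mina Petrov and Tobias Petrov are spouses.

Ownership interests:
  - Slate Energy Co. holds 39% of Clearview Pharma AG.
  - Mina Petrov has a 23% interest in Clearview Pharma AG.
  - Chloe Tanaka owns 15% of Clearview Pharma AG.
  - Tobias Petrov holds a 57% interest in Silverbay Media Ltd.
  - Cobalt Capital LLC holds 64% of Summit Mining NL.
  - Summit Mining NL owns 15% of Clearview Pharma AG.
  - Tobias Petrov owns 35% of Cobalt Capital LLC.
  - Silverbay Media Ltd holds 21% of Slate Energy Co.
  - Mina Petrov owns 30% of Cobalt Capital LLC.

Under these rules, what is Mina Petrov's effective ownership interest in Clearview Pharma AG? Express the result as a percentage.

By spousal attribution (R2), Mina Petrov is treated as also owning Tobias Petrov's interest in Cobalt Capital LLC, giving 30% + 35% = 65%.
By spousal attribution (R2), Mina Petrov is treated as owning Tobias Petrov's 57% interest in Silverbay Media Ltd.
Chain via Cobalt Capital LLC → Summit Mining NL (R3): 65% × 64% × 15% = 6.24% of Clearview Pharma AG.
Direct interest in Clearview Pharma AG: 23%.
Chain via Silverbay Media Ltd → Slate Energy Co. (R3): 57% × 21% × 39% = 4.6683% of Clearview Pharma AG.
Aggregating (R1): 6.24% + 23% + 4.6683% = 33.9083%.

33.9083%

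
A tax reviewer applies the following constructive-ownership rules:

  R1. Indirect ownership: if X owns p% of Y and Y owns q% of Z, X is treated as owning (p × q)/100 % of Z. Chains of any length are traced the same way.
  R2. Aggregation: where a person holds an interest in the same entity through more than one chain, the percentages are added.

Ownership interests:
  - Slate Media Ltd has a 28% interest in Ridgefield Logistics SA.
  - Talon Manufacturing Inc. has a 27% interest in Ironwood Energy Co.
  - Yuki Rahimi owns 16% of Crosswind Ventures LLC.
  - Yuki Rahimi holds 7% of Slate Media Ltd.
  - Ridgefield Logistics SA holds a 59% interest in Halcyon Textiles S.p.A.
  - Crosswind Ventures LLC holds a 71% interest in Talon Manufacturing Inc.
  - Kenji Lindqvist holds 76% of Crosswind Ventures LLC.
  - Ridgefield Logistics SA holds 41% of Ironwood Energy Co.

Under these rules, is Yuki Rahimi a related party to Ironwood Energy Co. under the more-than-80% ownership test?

No

Chain via Slate Media Ltd → Ridgefield Logistics SA (R1): 7% × 28% × 41% = 0.8036% of Ironwood Energy Co.
Chain via Crosswind Ventures LLC → Talon Manufacturing Inc. (R1): 16% × 71% × 27% = 3.0672% of Ironwood Energy Co.
Aggregating (R2): 0.8036% + 3.0672% = 3.8708%.
3.8708% does not exceed the 80% threshold, so Yuki is not a related party to Ironwood Energy Co.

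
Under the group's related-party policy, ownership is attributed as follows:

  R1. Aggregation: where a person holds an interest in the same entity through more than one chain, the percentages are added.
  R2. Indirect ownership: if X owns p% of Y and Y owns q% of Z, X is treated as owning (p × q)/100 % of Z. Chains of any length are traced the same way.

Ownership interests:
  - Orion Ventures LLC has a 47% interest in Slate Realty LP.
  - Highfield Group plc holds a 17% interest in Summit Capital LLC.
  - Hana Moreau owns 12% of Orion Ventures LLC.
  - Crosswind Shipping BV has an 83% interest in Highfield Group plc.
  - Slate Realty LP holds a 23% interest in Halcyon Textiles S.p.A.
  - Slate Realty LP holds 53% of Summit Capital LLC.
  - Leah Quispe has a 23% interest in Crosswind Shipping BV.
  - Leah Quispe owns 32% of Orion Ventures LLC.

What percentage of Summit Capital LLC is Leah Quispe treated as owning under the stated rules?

11.2165%

Chain via Orion Ventures LLC → Slate Realty LP (R2): 32% × 47% × 53% = 7.9712% of Summit Capital LLC.
Chain via Crosswind Shipping BV → Highfield Group plc (R2): 23% × 83% × 17% = 3.2453% of Summit Capital LLC.
Aggregating (R1): 7.9712% + 3.2453% = 11.2165%.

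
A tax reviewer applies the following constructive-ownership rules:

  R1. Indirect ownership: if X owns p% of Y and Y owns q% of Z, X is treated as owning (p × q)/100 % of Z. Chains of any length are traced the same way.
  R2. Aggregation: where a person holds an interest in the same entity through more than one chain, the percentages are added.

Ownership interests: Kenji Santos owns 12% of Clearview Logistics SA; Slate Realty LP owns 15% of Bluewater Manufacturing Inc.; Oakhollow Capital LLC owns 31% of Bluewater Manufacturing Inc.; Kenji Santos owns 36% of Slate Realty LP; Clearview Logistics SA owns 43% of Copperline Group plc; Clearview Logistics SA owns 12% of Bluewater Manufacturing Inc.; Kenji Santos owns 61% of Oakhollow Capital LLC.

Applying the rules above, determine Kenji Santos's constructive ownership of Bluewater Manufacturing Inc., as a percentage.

25.75%

Chain via Oakhollow Capital LLC (R1): 61% × 31% = 18.91% of Bluewater Manufacturing Inc.
Chain via Slate Realty LP (R1): 36% × 15% = 5.4% of Bluewater Manufacturing Inc.
Chain via Clearview Logistics SA (R1): 12% × 12% = 1.44% of Bluewater Manufacturing Inc.
Aggregating (R2): 18.91% + 5.4% + 1.44% = 25.75%.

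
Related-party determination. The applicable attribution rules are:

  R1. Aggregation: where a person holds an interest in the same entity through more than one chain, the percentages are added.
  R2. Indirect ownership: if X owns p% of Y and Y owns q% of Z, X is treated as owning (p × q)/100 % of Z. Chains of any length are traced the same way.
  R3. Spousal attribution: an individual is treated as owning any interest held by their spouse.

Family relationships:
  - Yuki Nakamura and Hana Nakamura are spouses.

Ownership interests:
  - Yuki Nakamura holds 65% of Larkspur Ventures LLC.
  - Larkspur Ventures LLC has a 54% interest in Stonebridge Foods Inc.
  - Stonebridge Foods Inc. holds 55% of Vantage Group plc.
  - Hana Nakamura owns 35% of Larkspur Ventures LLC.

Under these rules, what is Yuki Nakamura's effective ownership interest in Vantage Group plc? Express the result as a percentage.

29.7%

By spousal attribution (R3), Yuki Nakamura is treated as also owning Hana Nakamura's interest in Larkspur Ventures LLC, giving 65% + 35% = 100%.
Chain via Larkspur Ventures LLC → Stonebridge Foods Inc. (R2): 100% × 54% × 55% = 29.7% of Vantage Group plc.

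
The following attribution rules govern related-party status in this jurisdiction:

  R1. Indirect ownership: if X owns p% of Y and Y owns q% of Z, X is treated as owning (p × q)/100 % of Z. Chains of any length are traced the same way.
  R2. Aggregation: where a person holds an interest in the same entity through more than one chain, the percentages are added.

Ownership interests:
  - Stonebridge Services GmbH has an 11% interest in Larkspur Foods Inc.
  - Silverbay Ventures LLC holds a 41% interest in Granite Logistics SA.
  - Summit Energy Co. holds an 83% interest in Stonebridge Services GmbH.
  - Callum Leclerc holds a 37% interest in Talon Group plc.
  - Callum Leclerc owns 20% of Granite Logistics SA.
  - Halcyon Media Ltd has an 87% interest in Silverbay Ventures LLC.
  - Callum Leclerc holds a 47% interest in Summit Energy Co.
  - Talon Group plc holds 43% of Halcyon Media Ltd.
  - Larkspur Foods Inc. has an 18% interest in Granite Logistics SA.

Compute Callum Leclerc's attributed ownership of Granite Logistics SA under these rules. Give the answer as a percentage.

26.447495%

Chain via Summit Energy Co. → Stonebridge Services GmbH → Larkspur Foods Inc. (R1): 47% × 83% × 11% × 18% = 0.772398% of Granite Logistics SA.
Chain via Talon Group plc → Halcyon Media Ltd → Silverbay Ventures LLC (R1): 37% × 43% × 87% × 41% = 5.675097% of Granite Logistics SA.
Direct interest in Granite Logistics SA: 20%.
Aggregating (R2): 0.772398% + 5.675097% + 20% = 26.447495%.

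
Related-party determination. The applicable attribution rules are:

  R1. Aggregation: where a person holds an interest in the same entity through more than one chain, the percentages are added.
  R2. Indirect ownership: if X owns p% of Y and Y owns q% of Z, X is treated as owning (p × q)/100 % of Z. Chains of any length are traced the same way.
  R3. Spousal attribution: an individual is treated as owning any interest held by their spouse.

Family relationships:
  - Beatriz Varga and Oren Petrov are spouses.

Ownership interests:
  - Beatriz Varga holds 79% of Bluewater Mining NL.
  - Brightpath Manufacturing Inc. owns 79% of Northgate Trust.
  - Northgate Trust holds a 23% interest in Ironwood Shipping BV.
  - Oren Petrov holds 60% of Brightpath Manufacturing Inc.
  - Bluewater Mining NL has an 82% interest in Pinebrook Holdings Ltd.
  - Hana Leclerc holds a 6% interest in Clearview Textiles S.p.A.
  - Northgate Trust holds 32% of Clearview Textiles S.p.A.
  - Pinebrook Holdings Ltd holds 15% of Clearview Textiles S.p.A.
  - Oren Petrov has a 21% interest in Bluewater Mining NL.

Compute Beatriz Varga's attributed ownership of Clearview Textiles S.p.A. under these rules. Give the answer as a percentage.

By spousal attribution (R3), Beatriz Varga is treated as also owning Oren Petrov's interest in Bluewater Mining NL, giving 79% + 21% = 100%.
By spousal attribution (R3), Beatriz Varga is treated as owning Oren Petrov's 60% interest in Brightpath Manufacturing Inc.
Chain via Bluewater Mining NL → Pinebrook Holdings Ltd (R2): 100% × 82% × 15% = 12.3% of Clearview Textiles S.p.A.
Chain via Brightpath Manufacturing Inc. → Northgate Trust (R2): 60% × 79% × 32% = 15.168% of Clearview Textiles S.p.A.
Aggregating (R1): 12.3% + 15.168% = 27.468%.

27.468%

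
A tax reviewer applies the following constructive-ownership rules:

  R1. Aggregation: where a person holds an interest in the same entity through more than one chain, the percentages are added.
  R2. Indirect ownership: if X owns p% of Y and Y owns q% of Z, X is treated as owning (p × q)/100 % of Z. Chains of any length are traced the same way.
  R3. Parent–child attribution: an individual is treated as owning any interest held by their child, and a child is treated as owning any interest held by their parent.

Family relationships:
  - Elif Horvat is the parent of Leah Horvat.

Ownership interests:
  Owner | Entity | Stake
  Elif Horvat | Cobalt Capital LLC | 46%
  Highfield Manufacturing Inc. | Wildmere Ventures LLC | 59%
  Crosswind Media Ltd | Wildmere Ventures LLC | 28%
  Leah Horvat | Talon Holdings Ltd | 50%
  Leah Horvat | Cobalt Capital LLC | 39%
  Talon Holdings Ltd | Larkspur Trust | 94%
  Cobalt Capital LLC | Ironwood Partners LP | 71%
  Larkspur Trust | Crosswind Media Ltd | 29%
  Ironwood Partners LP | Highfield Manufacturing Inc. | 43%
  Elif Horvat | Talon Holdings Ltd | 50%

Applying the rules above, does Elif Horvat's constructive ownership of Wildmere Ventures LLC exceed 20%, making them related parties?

By parent–child attribution (R3), Elif Horvat is treated as also owning Leah Horvat's interest in Talon Holdings Ltd, giving 50% + 50% = 100%.
By parent–child attribution (R3), Elif Horvat is treated as also owning Leah Horvat's interest in Cobalt Capital LLC, giving 46% + 39% = 85%.
Chain via Talon Holdings Ltd → Larkspur Trust → Crosswind Media Ltd (R2): 100% × 94% × 29% × 28% = 7.6328% of Wildmere Ventures LLC.
Chain via Cobalt Capital LLC → Ironwood Partners LP → Highfield Manufacturing Inc. (R2): 85% × 71% × 43% × 59% = 15.310795% of Wildmere Ventures LLC.
Aggregating (R1): 7.6328% + 15.310795% = 22.943595%.
22.943595% exceeds the 20% threshold, so Elif is a related party to Wildmere Ventures LLC.

Yes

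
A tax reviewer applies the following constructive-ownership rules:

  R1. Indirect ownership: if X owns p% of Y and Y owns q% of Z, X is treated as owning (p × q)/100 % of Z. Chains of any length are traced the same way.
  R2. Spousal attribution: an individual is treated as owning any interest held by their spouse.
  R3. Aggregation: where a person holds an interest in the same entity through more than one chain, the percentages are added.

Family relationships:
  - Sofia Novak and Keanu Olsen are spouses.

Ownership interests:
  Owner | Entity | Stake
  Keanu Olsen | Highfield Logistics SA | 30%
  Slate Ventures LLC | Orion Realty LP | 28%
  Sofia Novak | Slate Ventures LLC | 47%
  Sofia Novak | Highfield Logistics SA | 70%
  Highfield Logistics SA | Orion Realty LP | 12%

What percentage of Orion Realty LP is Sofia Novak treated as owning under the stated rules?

By spousal attribution (R2), Sofia Novak is treated as also owning Keanu Olsen's interest in Highfield Logistics SA, giving 70% + 30% = 100%.
Chain via Slate Ventures LLC (R1): 47% × 28% = 13.16% of Orion Realty LP.
Chain via Highfield Logistics SA (R1): 100% × 12% = 12% of Orion Realty LP.
Aggregating (R3): 13.16% + 12% = 25.16%.

25.16%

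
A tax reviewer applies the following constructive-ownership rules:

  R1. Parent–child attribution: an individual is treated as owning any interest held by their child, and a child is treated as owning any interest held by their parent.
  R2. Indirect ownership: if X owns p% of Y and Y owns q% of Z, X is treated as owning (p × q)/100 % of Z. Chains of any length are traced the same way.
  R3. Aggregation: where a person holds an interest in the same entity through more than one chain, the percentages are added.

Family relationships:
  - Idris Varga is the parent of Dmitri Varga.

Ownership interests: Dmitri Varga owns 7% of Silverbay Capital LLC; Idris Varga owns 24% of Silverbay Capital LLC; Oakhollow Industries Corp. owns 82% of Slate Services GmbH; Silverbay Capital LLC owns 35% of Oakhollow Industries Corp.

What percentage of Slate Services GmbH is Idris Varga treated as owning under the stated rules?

8.897%

By parent–child attribution (R1), Idris Varga is treated as also owning Dmitri Varga's interest in Silverbay Capital LLC, giving 24% + 7% = 31%.
Chain via Silverbay Capital LLC → Oakhollow Industries Corp. (R2): 31% × 35% × 82% = 8.897% of Slate Services GmbH.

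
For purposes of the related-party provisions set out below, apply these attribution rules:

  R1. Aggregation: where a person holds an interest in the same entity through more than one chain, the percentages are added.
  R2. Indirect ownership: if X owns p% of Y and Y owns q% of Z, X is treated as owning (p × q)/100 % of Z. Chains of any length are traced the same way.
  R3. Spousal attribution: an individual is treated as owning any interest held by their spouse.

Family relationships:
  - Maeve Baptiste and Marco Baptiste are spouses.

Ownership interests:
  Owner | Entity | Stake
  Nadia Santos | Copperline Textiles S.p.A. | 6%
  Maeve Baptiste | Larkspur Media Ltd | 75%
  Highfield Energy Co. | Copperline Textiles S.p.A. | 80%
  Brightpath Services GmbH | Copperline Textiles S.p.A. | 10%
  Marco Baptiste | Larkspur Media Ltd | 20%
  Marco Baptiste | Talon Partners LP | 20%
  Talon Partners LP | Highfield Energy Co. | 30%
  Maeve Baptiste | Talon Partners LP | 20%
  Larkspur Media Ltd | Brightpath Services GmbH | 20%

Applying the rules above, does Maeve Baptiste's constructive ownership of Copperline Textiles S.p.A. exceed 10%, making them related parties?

By spousal attribution (R3), Maeve Baptiste is treated as also owning Marco Baptiste's interest in Larkspur Media Ltd, giving 75% + 20% = 95%.
By spousal attribution (R3), Maeve Baptiste is treated as also owning Marco Baptiste's interest in Talon Partners LP, giving 20% + 20% = 40%.
Chain via Larkspur Media Ltd → Brightpath Services GmbH (R2): 95% × 20% × 10% = 1.9% of Copperline Textiles S.p.A.
Chain via Talon Partners LP → Highfield Energy Co. (R2): 40% × 30% × 80% = 9.6% of Copperline Textiles S.p.A.
Aggregating (R1): 1.9% + 9.6% = 11.5%.
11.5% exceeds the 10% threshold, so Maeve is a related party to Copperline Textiles S.p.A.

Yes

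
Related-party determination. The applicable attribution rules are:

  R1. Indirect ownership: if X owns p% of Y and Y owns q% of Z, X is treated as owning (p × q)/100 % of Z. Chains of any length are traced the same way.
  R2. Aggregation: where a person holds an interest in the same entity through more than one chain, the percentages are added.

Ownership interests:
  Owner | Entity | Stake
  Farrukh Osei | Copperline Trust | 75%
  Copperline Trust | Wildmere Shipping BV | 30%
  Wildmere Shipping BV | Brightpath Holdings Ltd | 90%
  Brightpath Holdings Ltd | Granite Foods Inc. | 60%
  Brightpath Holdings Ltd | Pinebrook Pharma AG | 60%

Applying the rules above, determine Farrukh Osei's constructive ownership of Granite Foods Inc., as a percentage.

12.15%

Chain via Copperline Trust → Wildmere Shipping BV → Brightpath Holdings Ltd (R1): 75% × 30% × 90% × 60% = 12.15% of Granite Foods Inc.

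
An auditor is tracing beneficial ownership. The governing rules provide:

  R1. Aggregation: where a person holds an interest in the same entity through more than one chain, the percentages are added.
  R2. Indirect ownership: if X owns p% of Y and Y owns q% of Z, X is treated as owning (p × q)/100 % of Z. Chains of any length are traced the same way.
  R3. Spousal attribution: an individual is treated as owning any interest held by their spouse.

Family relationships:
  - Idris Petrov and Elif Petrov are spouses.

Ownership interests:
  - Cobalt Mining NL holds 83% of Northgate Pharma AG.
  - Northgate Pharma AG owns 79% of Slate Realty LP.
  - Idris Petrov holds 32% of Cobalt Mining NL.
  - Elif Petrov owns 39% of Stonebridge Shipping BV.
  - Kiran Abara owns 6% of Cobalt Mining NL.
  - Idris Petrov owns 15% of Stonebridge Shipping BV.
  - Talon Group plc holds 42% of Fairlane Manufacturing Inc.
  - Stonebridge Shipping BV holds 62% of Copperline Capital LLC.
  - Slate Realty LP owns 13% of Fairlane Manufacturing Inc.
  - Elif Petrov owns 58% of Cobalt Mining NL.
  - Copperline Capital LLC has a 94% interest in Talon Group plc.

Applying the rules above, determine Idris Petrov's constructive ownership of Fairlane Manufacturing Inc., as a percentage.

20.889594%

By spousal attribution (R3), Idris Petrov is treated as also owning Elif Petrov's interest in Stonebridge Shipping BV, giving 15% + 39% = 54%.
By spousal attribution (R3), Idris Petrov is treated as also owning Elif Petrov's interest in Cobalt Mining NL, giving 32% + 58% = 90%.
Chain via Stonebridge Shipping BV → Copperline Capital LLC → Talon Group plc (R2): 54% × 62% × 94% × 42% = 13.217904% of Fairlane Manufacturing Inc.
Chain via Cobalt Mining NL → Northgate Pharma AG → Slate Realty LP (R2): 90% × 83% × 79% × 13% = 7.67169% of Fairlane Manufacturing Inc.
Aggregating (R1): 13.217904% + 7.67169% = 20.889594%.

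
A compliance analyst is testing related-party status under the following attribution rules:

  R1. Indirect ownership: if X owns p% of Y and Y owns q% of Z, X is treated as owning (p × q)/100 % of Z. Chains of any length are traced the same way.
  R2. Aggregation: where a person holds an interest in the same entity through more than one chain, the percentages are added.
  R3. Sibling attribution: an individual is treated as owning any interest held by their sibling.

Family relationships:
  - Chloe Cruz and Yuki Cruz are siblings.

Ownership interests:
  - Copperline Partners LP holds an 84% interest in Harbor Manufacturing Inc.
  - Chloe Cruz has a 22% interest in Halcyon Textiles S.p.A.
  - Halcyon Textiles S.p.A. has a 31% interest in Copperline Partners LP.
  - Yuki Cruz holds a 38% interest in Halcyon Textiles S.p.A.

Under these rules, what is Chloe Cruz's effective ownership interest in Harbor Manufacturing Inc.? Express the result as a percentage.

15.624%

By sibling attribution (R3), Chloe Cruz is treated as also owning Yuki Cruz's interest in Halcyon Textiles S.p.A, giving 22% + 38% = 60%.
Chain via Halcyon Textiles S.p.A. → Copperline Partners LP (R1): 60% × 31% × 84% = 15.624% of Harbor Manufacturing Inc.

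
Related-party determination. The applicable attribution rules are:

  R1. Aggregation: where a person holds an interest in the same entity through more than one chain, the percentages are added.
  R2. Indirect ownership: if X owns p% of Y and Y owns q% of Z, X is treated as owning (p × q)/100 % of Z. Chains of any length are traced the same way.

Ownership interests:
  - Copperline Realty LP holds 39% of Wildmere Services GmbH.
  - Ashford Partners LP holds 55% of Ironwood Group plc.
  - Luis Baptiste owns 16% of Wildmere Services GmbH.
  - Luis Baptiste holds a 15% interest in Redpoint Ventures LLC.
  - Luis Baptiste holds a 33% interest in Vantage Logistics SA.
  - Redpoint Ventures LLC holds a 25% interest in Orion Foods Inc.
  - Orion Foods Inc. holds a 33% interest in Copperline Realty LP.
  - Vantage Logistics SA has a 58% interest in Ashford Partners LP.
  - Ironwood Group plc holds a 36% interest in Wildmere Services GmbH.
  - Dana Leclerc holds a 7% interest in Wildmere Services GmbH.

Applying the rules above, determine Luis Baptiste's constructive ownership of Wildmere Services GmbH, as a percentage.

20.272345%

Chain via Vantage Logistics SA → Ashford Partners LP → Ironwood Group plc (R2): 33% × 58% × 55% × 36% = 3.78972% of Wildmere Services GmbH.
Chain via Redpoint Ventures LLC → Orion Foods Inc. → Copperline Realty LP (R2): 15% × 25% × 33% × 39% = 0.482625% of Wildmere Services GmbH.
Direct interest in Wildmere Services GmbH: 16%.
Aggregating (R1): 3.78972% + 0.482625% + 16% = 20.272345%.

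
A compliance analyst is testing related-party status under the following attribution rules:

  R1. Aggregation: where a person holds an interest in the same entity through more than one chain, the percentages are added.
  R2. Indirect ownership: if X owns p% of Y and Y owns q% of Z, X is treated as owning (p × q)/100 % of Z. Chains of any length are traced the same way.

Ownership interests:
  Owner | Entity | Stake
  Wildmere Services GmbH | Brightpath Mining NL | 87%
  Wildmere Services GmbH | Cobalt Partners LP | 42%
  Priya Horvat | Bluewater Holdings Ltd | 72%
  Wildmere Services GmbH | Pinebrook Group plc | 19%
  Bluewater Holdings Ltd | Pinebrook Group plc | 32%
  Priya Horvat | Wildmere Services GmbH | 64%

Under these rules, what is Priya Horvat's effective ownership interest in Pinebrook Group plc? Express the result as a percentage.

Chain via Bluewater Holdings Ltd (R2): 72% × 32% = 23.04% of Pinebrook Group plc.
Chain via Wildmere Services GmbH (R2): 64% × 19% = 12.16% of Pinebrook Group plc.
Aggregating (R1): 23.04% + 12.16% = 35.2%.

35.2%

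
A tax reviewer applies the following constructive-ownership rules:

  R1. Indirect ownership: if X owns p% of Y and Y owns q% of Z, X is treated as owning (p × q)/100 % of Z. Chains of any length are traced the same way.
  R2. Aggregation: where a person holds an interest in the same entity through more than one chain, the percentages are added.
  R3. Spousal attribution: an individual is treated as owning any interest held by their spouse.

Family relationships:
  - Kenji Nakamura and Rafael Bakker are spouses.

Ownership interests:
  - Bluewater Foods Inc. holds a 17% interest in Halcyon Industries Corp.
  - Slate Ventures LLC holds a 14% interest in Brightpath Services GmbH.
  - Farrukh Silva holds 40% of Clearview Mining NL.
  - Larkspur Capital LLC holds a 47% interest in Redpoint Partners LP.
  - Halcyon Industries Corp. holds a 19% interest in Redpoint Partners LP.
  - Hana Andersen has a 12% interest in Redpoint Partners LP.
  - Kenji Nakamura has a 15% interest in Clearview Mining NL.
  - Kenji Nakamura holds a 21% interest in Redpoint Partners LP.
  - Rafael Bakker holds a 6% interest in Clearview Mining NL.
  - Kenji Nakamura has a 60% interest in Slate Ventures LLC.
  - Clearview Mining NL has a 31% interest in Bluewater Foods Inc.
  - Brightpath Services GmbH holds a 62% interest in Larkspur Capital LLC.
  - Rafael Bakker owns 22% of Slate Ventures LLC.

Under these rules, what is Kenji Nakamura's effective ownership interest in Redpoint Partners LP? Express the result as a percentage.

24.555545%

By spousal attribution (R3), Kenji Nakamura is treated as also owning Rafael Bakker's interest in Clearview Mining NL, giving 15% + 6% = 21%.
By spousal attribution (R3), Kenji Nakamura is treated as also owning Rafael Bakker's interest in Slate Ventures LLC, giving 60% + 22% = 82%.
Chain via Clearview Mining NL → Bluewater Foods Inc. → Halcyon Industries Corp. (R1): 21% × 31% × 17% × 19% = 0.210273% of Redpoint Partners LP.
Chain via Slate Ventures LLC → Brightpath Services GmbH → Larkspur Capital LLC (R1): 82% × 14% × 62% × 47% = 3.345272% of Redpoint Partners LP.
Direct interest in Redpoint Partners LP: 21%.
Aggregating (R2): 0.210273% + 3.345272% + 21% = 24.555545%.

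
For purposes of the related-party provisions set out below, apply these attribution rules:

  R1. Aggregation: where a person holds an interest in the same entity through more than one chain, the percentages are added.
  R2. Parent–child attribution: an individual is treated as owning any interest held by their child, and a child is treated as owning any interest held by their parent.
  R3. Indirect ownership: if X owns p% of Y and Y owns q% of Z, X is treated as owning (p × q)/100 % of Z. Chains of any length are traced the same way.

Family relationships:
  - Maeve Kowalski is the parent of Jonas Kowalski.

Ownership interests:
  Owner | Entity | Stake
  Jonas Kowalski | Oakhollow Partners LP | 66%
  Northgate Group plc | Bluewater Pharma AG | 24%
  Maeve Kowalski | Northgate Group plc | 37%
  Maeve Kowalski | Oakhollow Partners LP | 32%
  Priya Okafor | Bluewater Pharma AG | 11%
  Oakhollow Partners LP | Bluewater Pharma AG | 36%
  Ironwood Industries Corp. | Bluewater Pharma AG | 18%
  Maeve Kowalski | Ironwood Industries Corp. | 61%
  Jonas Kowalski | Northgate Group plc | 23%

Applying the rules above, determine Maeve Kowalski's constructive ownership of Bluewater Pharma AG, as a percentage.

By parent–child attribution (R2), Maeve Kowalski is treated as also owning Jonas Kowalski's interest in Oakhollow Partners LP, giving 32% + 66% = 98%.
By parent–child attribution (R2), Maeve Kowalski is treated as also owning Jonas Kowalski's interest in Northgate Group plc, giving 37% + 23% = 60%.
Chain via Ironwood Industries Corp. (R3): 61% × 18% = 10.98% of Bluewater Pharma AG.
Chain via Oakhollow Partners LP (R3): 98% × 36% = 35.28% of Bluewater Pharma AG.
Chain via Northgate Group plc (R3): 60% × 24% = 14.4% of Bluewater Pharma AG.
Aggregating (R1): 10.98% + 35.28% + 14.4% = 60.66%.

60.66%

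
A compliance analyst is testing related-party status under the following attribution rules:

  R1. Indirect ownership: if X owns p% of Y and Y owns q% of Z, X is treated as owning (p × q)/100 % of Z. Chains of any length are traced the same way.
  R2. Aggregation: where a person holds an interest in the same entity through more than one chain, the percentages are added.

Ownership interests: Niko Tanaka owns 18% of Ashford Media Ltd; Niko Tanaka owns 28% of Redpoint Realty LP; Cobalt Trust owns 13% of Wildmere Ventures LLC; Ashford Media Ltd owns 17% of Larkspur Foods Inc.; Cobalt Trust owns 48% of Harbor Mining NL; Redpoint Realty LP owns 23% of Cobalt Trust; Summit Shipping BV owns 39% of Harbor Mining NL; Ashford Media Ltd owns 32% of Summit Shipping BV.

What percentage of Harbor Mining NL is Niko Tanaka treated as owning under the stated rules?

5.3376%

Chain via Ashford Media Ltd → Summit Shipping BV (R1): 18% × 32% × 39% = 2.2464% of Harbor Mining NL.
Chain via Redpoint Realty LP → Cobalt Trust (R1): 28% × 23% × 48% = 3.0912% of Harbor Mining NL.
Aggregating (R2): 2.2464% + 3.0912% = 5.3376%.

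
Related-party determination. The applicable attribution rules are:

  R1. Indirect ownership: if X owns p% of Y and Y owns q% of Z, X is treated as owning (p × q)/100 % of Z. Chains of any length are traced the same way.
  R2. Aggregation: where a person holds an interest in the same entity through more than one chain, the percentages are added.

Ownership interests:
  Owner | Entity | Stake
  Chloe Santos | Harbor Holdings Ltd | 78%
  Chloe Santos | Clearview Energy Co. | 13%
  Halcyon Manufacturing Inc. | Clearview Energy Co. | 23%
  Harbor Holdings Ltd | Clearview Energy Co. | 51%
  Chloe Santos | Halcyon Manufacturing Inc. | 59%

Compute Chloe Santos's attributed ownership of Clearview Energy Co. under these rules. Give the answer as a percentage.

Chain via Halcyon Manufacturing Inc. (R1): 59% × 23% = 13.57% of Clearview Energy Co.
Chain via Harbor Holdings Ltd (R1): 78% × 51% = 39.78% of Clearview Energy Co.
Direct interest in Clearview Energy Co: 13%.
Aggregating (R2): 13.57% + 39.78% + 13% = 66.35%.

66.35%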